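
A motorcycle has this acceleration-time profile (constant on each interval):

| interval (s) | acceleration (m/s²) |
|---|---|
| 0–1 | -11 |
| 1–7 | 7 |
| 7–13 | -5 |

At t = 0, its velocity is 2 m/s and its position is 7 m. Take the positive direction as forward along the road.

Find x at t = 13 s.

183.5 m

On each constant-a segment, Δv = aΔt and Δx = v₀Δt + ½aΔt²; chain segment to segment.
0–1 s: v starts 2 m/s; Δx = 2·1 + ½·-11·1² = -3.5 m; v ends -9 m/s.
1–7 s: v starts -9 m/s; Δx = -9·6 + ½·7·6² = 72 m; v ends 33 m/s.
7–13 s: v starts 33 m/s; Δx = 33·6 + ½·-5·6² = 108 m; v ends 3 m/s.
x(13) = 7 + Σ Δx = 183.5 m.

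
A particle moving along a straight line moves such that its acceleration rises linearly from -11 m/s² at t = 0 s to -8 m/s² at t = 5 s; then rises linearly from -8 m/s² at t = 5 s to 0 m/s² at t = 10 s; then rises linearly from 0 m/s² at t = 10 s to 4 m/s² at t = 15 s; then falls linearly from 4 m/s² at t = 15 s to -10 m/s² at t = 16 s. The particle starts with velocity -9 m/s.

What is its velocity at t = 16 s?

-69.5 m/s

Δv equals the area under the a-t graph; then v = v₀ + Δv.
0–5 s: ½(-11 + -8)(5) = -47.5 m/s
5–10 s: ½(-8 + 0)(5) = -20 m/s
10–15 s: ½(0 + 4)(5) = 10 m/s
15–16 s: ½(4 + -10)(1) = -3 m/s
Δv = -60.5 m/s, so v(16) = -9 + (-60.5) = -69.5 m/s.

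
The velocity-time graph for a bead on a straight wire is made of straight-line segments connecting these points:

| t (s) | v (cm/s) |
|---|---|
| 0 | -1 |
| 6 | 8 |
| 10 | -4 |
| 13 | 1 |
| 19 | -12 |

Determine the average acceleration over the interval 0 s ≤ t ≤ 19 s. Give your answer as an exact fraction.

-11/19 cm/s²

Average acceleration = Δv/Δt = (-12 − -1)/(19 − 0) = -11/19 cm/s².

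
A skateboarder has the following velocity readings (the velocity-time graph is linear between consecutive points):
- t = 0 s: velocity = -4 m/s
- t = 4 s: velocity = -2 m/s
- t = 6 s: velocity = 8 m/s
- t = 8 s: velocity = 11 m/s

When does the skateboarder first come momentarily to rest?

t = 4.4 s

v changes sign on 4–6 s (from -2 to 8); the graph is linear there, so v = 0 at t = 4 + (2)·(6 − 4)/(8 − -2) = 4.4 s.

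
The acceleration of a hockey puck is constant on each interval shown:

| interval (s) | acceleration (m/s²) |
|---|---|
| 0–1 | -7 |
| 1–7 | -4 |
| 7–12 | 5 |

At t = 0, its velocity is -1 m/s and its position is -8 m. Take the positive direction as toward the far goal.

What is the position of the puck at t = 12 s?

On each constant-a segment, Δv = aΔt and Δx = v₀Δt + ½aΔt²; chain segment to segment.
0–1 s: v starts -1 m/s; Δx = -1·1 + ½·-7·1² = -4.5 m; v ends -8 m/s.
1–7 s: v starts -8 m/s; Δx = -8·6 + ½·-4·6² = -120 m; v ends -32 m/s.
7–12 s: v starts -32 m/s; Δx = -32·5 + ½·5·5² = -97.5 m; v ends -7 m/s.
x(12) = -8 + Σ Δx = -230 m.

-230 m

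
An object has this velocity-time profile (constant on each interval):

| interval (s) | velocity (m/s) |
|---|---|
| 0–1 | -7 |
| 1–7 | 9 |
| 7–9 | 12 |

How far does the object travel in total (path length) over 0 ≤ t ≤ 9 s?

Total distance travelled is ∫|v| dt — sum the magnitudes of each area piece.
0–1 s: |-7| × 1 = 7 m
1–7 s: |9| × 6 = 54 m
7–9 s: |12| × 2 = 24 m
Total distance = 85 m

85 m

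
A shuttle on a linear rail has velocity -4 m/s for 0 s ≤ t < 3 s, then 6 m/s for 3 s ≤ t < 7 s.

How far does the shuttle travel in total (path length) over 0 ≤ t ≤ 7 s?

Distance (not displacement) is the total path length: add the absolute areas under v-t.
0–3 s: |-4| × 3 = 12 m
3–7 s: |6| × 4 = 24 m
Total distance = 36 m

36 m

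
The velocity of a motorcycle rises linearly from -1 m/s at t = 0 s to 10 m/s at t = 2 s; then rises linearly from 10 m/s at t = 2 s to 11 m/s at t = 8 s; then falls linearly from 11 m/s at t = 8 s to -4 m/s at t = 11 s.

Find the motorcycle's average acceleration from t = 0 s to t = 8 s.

1.5 m/s²

Average acceleration = Δv/Δt = (11 − -1)/(8 − 0) = 1.5 m/s².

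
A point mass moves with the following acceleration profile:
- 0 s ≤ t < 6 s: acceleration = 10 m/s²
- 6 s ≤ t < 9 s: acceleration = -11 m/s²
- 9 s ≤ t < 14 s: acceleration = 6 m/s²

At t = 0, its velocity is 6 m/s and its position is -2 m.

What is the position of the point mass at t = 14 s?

602.5 m

On each constant-a segment, Δv = aΔt and Δx = v₀Δt + ½aΔt²; chain segment to segment.
0–6 s: v starts 6 m/s; Δx = 6·6 + ½·10·6² = 216 m; v ends 66 m/s.
6–9 s: v starts 66 m/s; Δx = 66·3 + ½·-11·3² = 148.5 m; v ends 33 m/s.
9–14 s: v starts 33 m/s; Δx = 33·5 + ½·6·5² = 240 m; v ends 63 m/s.
x(14) = -2 + Σ Δx = 602.5 m.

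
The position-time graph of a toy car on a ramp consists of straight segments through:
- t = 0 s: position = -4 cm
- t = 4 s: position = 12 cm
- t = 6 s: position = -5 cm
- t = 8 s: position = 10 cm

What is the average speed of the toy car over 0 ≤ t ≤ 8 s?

6 cm/s

Average speed = (total path length)/(elapsed time); on a piecewise-linear x-t graph the path length is Σ|Δx|.
0–4 s: |Δx| = |12 − -4| = 16 cm
4–6 s: |Δx| = |-5 − 12| = 17 cm
6–8 s: |Δx| = |10 − -5| = 15 cm
Total path = 48 cm; average speed = 48/8 = 6 cm/s.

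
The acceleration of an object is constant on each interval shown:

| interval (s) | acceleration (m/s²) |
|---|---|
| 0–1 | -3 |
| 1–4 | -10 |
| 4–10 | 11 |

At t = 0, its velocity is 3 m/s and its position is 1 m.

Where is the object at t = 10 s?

-24.5 m

On each constant-a segment, Δv = aΔt and Δx = v₀Δt + ½aΔt²; chain segment to segment.
0–1 s: v starts 3 m/s; Δx = 3·1 + ½·-3·1² = 1.5 m; v ends 0 m/s.
1–4 s: v starts 0 m/s; Δx = 0·3 + ½·-10·3² = -45 m; v ends -30 m/s.
4–10 s: v starts -30 m/s; Δx = -30·6 + ½·11·6² = 18 m; v ends 36 m/s.
x(10) = 1 + Σ Δx = -24.5 m.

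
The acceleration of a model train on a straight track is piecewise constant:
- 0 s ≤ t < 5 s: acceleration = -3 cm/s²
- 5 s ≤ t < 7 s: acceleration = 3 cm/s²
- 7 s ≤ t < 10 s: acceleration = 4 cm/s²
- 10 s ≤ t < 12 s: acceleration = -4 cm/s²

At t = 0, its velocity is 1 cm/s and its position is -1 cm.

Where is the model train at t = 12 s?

On each constant-a segment, Δv = aΔt and Δx = v₀Δt + ½aΔt²; chain segment to segment.
0–5 s: v starts 1 cm/s; Δx = 1·5 + ½·-3·5² = -32.5 cm; v ends -14 cm/s.
5–7 s: v starts -14 cm/s; Δx = -14·2 + ½·3·2² = -22 cm; v ends -8 cm/s.
7–10 s: v starts -8 cm/s; Δx = -8·3 + ½·4·3² = -6 cm; v ends 4 cm/s.
10–12 s: v starts 4 cm/s; Δx = 4·2 + ½·-4·2² = 0 cm; v ends -4 cm/s.
x(12) = -1 + Σ Δx = -61.5 cm.

-61.5 cm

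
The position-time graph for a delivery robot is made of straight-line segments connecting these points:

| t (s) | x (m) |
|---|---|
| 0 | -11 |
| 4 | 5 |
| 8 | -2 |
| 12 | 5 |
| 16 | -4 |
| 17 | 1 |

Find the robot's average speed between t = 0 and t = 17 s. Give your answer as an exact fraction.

Average speed = (total path length)/(elapsed time); on a piecewise-linear x-t graph the path length is Σ|Δx|.
0–4 s: |Δx| = |5 − -11| = 16 m
4–8 s: |Δx| = |-2 − 5| = 7 m
8–12 s: |Δx| = |5 − -2| = 7 m
12–16 s: |Δx| = |-4 − 5| = 9 m
16–17 s: |Δx| = |1 − -4| = 5 m
Total path = 44 m; average speed = 44/17 = 44/17 m/s.

44/17 m/s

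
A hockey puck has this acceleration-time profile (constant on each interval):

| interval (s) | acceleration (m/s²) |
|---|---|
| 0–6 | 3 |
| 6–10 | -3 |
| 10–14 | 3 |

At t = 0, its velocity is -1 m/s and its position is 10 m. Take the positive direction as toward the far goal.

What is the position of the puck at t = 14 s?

On each constant-a segment, Δv = aΔt and Δx = v₀Δt + ½aΔt²; chain segment to segment.
0–6 s: v starts -1 m/s; Δx = -1·6 + ½·3·6² = 48 m; v ends 17 m/s.
6–10 s: v starts 17 m/s; Δx = 17·4 + ½·-3·4² = 44 m; v ends 5 m/s.
10–14 s: v starts 5 m/s; Δx = 5·4 + ½·3·4² = 44 m; v ends 17 m/s.
x(14) = 10 + Σ Δx = 146 m.

146 m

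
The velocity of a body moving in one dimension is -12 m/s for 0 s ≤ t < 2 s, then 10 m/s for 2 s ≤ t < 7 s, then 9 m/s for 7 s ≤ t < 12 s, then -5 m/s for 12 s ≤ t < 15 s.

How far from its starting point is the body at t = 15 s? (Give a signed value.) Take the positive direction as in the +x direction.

56 m

Net displacement equals the area under the velocity-time graph (areas below the axis count negative).
0–2 s: -12 × 2 = -24 m
2–7 s: 10 × 5 = 50 m
7–12 s: 9 × 5 = 45 m
12–15 s: -5 × 3 = -15 m
Net displacement = 56 m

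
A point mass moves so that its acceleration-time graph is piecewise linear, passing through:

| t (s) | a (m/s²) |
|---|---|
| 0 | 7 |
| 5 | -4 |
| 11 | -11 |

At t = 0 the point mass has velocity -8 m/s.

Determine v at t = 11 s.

Δv equals the area under the a-t graph; then v = v₀ + Δv.
0–5 s: ½(7 + -4)(5) = 7.5 m/s
5–11 s: ½(-4 + -11)(6) = -45 m/s
Δv = -37.5 m/s, so v(11) = -8 + (-37.5) = -45.5 m/s.

-45.5 m/s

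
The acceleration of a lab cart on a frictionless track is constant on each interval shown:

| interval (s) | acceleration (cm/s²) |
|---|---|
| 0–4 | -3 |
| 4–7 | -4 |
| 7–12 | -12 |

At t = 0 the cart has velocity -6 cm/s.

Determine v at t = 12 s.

Δv equals the area under the a-t graph; then v = v₀ + Δv.
0–4 s: -3 × 4 = -12 cm/s
4–7 s: -4 × 3 = -12 cm/s
7–12 s: -12 × 5 = -60 cm/s
Δv = -84 cm/s, so v(12) = -6 + (-84) = -90 cm/s.

-90 cm/s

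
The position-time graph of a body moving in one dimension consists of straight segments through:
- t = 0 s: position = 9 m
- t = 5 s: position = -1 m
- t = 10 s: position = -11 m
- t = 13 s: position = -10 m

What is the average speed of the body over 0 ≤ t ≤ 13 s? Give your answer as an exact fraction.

Average speed = (total path length)/(elapsed time); on a piecewise-linear x-t graph the path length is Σ|Δx|.
0–5 s: |Δx| = |-1 − 9| = 10 m
5–10 s: |Δx| = |-11 − -1| = 10 m
10–13 s: |Δx| = |-10 − -11| = 1 m
Total path = 21 m; average speed = 21/13 = 21/13 m/s.

21/13 m/s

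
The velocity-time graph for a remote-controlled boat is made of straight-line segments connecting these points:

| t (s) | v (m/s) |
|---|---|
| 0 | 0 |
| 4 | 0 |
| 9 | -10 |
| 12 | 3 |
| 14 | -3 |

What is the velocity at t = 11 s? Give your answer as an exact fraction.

On 9–12 s the graph is linear from -10 to 3 m/s: v(11) = -10 + (3 − -10)·(11 − 9)/(12 − 9) = -4/3 m/s.

-4/3 m/s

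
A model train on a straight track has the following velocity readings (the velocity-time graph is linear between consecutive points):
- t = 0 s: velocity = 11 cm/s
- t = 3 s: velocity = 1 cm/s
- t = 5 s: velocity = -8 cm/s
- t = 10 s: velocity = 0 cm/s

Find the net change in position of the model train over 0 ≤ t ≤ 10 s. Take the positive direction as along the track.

-9 cm

Displacement is the signed area under the v-t curve.
0–3 s: ½(11 + 1)(3) = 18 cm
3–5 s: ½(1 + -8)(2) = -7 cm
5–10 s: ½(-8 + 0)(5) = -20 cm
Net displacement = -9 cm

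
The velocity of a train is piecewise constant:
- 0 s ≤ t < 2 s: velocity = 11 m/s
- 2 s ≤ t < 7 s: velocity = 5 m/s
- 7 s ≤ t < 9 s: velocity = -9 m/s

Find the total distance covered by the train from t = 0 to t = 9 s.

65 m

Total distance travelled is ∫|v| dt — sum the magnitudes of each area piece.
0–2 s: |11| × 2 = 22 m
2–7 s: |5| × 5 = 25 m
7–9 s: |-9| × 2 = 18 m
Total distance = 65 m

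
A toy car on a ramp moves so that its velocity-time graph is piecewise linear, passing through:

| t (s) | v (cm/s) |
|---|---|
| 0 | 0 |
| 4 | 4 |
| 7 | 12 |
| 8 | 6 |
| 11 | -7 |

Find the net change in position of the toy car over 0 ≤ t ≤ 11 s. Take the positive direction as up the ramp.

39.5 cm

Displacement is the signed area under the v-t curve.
0–4 s: ½(0 + 4)(4) = 8 cm
4–7 s: ½(4 + 12)(3) = 24 cm
7–8 s: ½(12 + 6)(1) = 9 cm
8–11 s: ½(6 + -7)(3) = -1.5 cm
Net displacement = 39.5 cm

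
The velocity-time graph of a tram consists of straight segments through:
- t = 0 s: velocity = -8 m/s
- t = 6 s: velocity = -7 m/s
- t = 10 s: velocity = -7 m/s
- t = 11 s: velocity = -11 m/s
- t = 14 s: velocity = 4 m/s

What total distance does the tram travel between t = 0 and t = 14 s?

95.7 m

Total distance travelled is ∫|v| dt — sum the magnitudes of each area piece.
0–6 s: |½(-8 + -7)(6)| = 45 m
6–10 s: |-7| × 4 = 28 m
10–11 s: |½(-7 + -11)(1)| = 9 m
11–14 s: v = 0 at t = 13.2 s; triangle areas 12.1 + 1.6 = 13.7 m
Total distance = 95.7 m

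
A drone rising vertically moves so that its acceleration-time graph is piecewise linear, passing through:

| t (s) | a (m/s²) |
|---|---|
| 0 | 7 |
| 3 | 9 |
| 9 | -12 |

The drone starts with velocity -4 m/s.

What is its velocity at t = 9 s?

11 m/s

Δv equals the area under the a-t graph; then v = v₀ + Δv.
0–3 s: ½(7 + 9)(3) = 24 m/s
3–9 s: ½(9 + -12)(6) = -9 m/s
Δv = 15 m/s, so v(9) = -4 + (15) = 11 m/s.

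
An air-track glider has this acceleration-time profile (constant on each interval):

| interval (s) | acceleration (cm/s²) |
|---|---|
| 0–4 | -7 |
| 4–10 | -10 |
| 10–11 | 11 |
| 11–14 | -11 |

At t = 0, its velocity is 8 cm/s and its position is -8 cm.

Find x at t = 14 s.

-663 cm

On each constant-a segment, Δv = aΔt and Δx = v₀Δt + ½aΔt²; chain segment to segment.
0–4 s: v starts 8 cm/s; Δx = 8·4 + ½·-7·4² = -24 cm; v ends -20 cm/s.
4–10 s: v starts -20 cm/s; Δx = -20·6 + ½·-10·6² = -300 cm; v ends -80 cm/s.
10–11 s: v starts -80 cm/s; Δx = -80·1 + ½·11·1² = -74.5 cm; v ends -69 cm/s.
11–14 s: v starts -69 cm/s; Δx = -69·3 + ½·-11·3² = -256.5 cm; v ends -102 cm/s.
x(14) = -8 + Σ Δx = -663 cm.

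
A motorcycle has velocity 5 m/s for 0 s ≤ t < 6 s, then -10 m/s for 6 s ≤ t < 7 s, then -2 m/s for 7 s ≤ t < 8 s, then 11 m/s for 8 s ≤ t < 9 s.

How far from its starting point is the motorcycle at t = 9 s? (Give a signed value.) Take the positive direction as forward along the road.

Displacement is the signed area under the v-t curve.
0–6 s: 5 × 6 = 30 m
6–7 s: -10 × 1 = -10 m
7–8 s: -2 × 1 = -2 m
8–9 s: 11 × 1 = 11 m
Net displacement = 29 m

29 m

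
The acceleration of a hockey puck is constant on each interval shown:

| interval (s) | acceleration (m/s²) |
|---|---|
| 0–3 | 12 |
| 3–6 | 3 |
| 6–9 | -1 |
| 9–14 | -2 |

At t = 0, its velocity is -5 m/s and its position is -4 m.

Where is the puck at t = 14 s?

On each constant-a segment, Δv = aΔt and Δx = v₀Δt + ½aΔt²; chain segment to segment.
0–3 s: v starts -5 m/s; Δx = -5·3 + ½·12·3² = 39 m; v ends 31 m/s.
3–6 s: v starts 31 m/s; Δx = 31·3 + ½·3·3² = 106.5 m; v ends 40 m/s.
6–9 s: v starts 40 m/s; Δx = 40·3 + ½·-1·3² = 115.5 m; v ends 37 m/s.
9–14 s: v starts 37 m/s; Δx = 37·5 + ½·-2·5² = 160 m; v ends 27 m/s.
x(14) = -4 + Σ Δx = 417 m.

417 m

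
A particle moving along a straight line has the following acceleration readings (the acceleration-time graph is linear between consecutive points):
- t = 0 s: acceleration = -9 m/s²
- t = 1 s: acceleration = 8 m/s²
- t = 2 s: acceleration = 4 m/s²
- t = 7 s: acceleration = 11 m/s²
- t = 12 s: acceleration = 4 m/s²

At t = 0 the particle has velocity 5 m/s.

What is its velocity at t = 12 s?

Δv equals the area under the a-t graph; then v = v₀ + Δv.
0–1 s: ½(-9 + 8)(1) = -0.5 m/s
1–2 s: ½(8 + 4)(1) = 6 m/s
2–7 s: ½(4 + 11)(5) = 37.5 m/s
7–12 s: ½(11 + 4)(5) = 37.5 m/s
Δv = 80.5 m/s, so v(12) = 5 + (80.5) = 85.5 m/s.

85.5 m/s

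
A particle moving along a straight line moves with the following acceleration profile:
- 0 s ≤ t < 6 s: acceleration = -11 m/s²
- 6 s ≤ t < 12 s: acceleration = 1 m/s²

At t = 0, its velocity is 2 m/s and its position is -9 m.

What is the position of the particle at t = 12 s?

-561 m

On each constant-a segment, Δv = aΔt and Δx = v₀Δt + ½aΔt²; chain segment to segment.
0–6 s: v starts 2 m/s; Δx = 2·6 + ½·-11·6² = -186 m; v ends -64 m/s.
6–12 s: v starts -64 m/s; Δx = -64·6 + ½·1·6² = -366 m; v ends -58 m/s.
x(12) = -9 + Σ Δx = -561 m.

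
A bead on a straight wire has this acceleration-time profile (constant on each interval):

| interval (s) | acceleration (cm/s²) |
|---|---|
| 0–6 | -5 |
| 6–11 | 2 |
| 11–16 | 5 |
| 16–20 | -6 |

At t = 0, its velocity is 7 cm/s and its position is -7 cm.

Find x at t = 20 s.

-147.5 cm

On each constant-a segment, Δv = aΔt and Δx = v₀Δt + ½aΔt²; chain segment to segment.
0–6 s: v starts 7 cm/s; Δx = 7·6 + ½·-5·6² = -48 cm; v ends -23 cm/s.
6–11 s: v starts -23 cm/s; Δx = -23·5 + ½·2·5² = -90 cm; v ends -13 cm/s.
11–16 s: v starts -13 cm/s; Δx = -13·5 + ½·5·5² = -2.5 cm; v ends 12 cm/s.
16–20 s: v starts 12 cm/s; Δx = 12·4 + ½·-6·4² = 0 cm; v ends -12 cm/s.
x(20) = -7 + Σ Δx = -147.5 cm.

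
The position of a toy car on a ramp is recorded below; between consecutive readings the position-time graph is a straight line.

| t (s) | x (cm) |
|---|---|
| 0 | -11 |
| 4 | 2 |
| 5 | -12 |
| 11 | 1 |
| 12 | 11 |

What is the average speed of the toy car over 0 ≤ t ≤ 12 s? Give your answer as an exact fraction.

Average speed = (total path length)/(elapsed time); on a piecewise-linear x-t graph the path length is Σ|Δx|.
0–4 s: |Δx| = |2 − -11| = 13 cm
4–5 s: |Δx| = |-12 − 2| = 14 cm
5–11 s: |Δx| = |1 − -12| = 13 cm
11–12 s: |Δx| = |11 − 1| = 10 cm
Total path = 50 cm; average speed = 50/12 = 25/6 cm/s.

25/6 cm/s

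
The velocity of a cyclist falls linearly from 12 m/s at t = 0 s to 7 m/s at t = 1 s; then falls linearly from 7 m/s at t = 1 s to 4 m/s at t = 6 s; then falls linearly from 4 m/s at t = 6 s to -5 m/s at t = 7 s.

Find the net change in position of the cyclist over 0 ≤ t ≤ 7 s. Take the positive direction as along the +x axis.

36.5 m

Displacement is the signed area under the v-t curve.
0–1 s: ½(12 + 7)(1) = 9.5 m
1–6 s: ½(7 + 4)(5) = 27.5 m
6–7 s: ½(4 + -5)(1) = -0.5 m
Net displacement = 36.5 m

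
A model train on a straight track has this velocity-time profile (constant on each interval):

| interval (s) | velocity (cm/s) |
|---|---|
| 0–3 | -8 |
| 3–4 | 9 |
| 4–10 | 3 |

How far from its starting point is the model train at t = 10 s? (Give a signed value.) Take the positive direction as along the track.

3 cm

Displacement is the signed area under the v-t curve.
0–3 s: -8 × 3 = -24 cm
3–4 s: 9 × 1 = 9 cm
4–10 s: 3 × 6 = 18 cm
Net displacement = 3 cm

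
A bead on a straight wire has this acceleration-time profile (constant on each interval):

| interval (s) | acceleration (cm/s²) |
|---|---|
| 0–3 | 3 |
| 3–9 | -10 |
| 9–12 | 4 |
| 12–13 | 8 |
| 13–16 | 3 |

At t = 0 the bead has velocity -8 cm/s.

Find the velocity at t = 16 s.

Δv equals the area under the a-t graph; then v = v₀ + Δv.
0–3 s: 3 × 3 = 9 cm/s
3–9 s: -10 × 6 = -60 cm/s
9–12 s: 4 × 3 = 12 cm/s
12–13 s: 8 × 1 = 8 cm/s
13–16 s: 3 × 3 = 9 cm/s
Δv = -22 cm/s, so v(16) = -8 + (-22) = -30 cm/s.

-30 cm/s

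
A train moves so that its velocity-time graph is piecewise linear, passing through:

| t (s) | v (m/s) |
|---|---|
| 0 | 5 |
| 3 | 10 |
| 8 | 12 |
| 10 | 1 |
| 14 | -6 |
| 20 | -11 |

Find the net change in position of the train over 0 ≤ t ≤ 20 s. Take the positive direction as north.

29.5 m

Displacement is the signed area under the v-t curve.
0–3 s: ½(5 + 10)(3) = 22.5 m
3–8 s: ½(10 + 12)(5) = 55 m
8–10 s: ½(12 + 1)(2) = 13 m
10–14 s: ½(1 + -6)(4) = -10 m
14–20 s: ½(-6 + -11)(6) = -51 m
Net displacement = 29.5 m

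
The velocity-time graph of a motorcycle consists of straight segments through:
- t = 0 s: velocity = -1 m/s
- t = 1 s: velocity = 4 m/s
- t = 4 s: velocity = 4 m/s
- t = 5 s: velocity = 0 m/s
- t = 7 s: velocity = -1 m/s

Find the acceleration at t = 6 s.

Acceleration is the slope of the v-t graph on 5–7 s: (-1 − 0)/(7 − 5) = -0.5 m/s².

-0.5 m/s²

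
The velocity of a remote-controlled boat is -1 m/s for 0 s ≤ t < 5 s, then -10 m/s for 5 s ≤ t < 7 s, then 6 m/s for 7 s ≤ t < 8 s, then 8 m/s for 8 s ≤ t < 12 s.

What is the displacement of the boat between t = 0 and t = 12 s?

Net displacement equals the area under the velocity-time graph (areas below the axis count negative).
0–5 s: -1 × 5 = -5 m
5–7 s: -10 × 2 = -20 m
7–8 s: 6 × 1 = 6 m
8–12 s: 8 × 4 = 32 m
Net displacement = 13 m

13 m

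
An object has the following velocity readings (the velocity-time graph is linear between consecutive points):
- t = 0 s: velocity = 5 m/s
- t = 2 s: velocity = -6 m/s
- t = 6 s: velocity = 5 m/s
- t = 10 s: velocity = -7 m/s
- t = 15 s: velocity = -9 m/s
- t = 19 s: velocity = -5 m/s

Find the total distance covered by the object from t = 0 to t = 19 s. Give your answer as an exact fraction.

3200/33 m

Distance (not displacement) is the total path length: add the absolute areas under v-t.
0–2 s: v = 0 at t = 10/11 s; triangle areas 25/11 + 36/11 = 61/11 m
2–6 s: v = 0 at t = 46/11 s; triangle areas 72/11 + 50/11 = 122/11 m
6–10 s: v = 0 at t = 23/3 s; triangle areas 25/6 + 49/6 = 37/3 m
10–15 s: |½(-7 + -9)(5)| = 40 m
15–19 s: |½(-9 + -5)(4)| = 28 m
Total distance = 3200/33 m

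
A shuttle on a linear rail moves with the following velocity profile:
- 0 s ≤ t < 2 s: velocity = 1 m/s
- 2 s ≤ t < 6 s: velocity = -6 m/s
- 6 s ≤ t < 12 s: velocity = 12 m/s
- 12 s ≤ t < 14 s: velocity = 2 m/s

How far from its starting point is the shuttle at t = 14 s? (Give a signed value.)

54 m

Displacement is the signed area under the v-t curve.
0–2 s: 1 × 2 = 2 m
2–6 s: -6 × 4 = -24 m
6–12 s: 12 × 6 = 72 m
12–14 s: 2 × 2 = 4 m
Net displacement = 54 m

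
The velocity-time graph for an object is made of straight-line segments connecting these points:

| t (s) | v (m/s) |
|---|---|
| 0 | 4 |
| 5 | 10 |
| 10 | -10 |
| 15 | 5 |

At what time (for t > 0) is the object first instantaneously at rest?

t = 7.5 s

v changes sign on 5–10 s (from 10 to -10); the graph is linear there, so v = 0 at t = 5 + (-10)·(10 − 5)/(-10 − 10) = 7.5 s.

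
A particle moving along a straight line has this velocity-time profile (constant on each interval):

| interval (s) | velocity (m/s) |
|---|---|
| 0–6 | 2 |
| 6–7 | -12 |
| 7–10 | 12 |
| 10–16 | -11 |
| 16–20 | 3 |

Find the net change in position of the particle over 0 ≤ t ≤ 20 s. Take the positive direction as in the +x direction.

-18 m

Net displacement equals the area under the velocity-time graph (areas below the axis count negative).
0–6 s: 2 × 6 = 12 m
6–7 s: -12 × 1 = -12 m
7–10 s: 12 × 3 = 36 m
10–16 s: -11 × 6 = -66 m
16–20 s: 3 × 4 = 12 m
Net displacement = -18 m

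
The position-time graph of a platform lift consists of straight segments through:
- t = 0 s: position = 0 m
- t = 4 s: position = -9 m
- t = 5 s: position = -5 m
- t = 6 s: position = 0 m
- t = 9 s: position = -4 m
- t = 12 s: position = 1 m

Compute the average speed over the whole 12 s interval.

Average speed = (total path length)/(elapsed time); on a piecewise-linear x-t graph the path length is Σ|Δx|.
0–4 s: |Δx| = |-9 − 0| = 9 m
4–5 s: |Δx| = |-5 − -9| = 4 m
5–6 s: |Δx| = |0 − -5| = 5 m
6–9 s: |Δx| = |-4 − 0| = 4 m
9–12 s: |Δx| = |1 − -4| = 5 m
Total path = 27 m; average speed = 27/12 = 2.25 m/s.

2.25 m/s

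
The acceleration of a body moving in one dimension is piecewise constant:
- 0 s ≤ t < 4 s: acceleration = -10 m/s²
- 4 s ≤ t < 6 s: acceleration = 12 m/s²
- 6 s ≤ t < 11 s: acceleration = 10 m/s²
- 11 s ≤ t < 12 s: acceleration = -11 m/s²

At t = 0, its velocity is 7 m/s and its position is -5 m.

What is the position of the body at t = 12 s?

16.5 m

On each constant-a segment, Δv = aΔt and Δx = v₀Δt + ½aΔt²; chain segment to segment.
0–4 s: v starts 7 m/s; Δx = 7·4 + ½·-10·4² = -52 m; v ends -33 m/s.
4–6 s: v starts -33 m/s; Δx = -33·2 + ½·12·2² = -42 m; v ends -9 m/s.
6–11 s: v starts -9 m/s; Δx = -9·5 + ½·10·5² = 80 m; v ends 41 m/s.
11–12 s: v starts 41 m/s; Δx = 41·1 + ½·-11·1² = 35.5 m; v ends 30 m/s.
x(12) = -5 + Σ Δx = 16.5 m.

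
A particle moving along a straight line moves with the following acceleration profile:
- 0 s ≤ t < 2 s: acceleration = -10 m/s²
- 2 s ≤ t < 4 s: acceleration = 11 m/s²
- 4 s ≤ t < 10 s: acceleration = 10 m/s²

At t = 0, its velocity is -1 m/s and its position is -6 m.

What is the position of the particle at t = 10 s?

138 m

On each constant-a segment, Δv = aΔt and Δx = v₀Δt + ½aΔt²; chain segment to segment.
0–2 s: v starts -1 m/s; Δx = -1·2 + ½·-10·2² = -22 m; v ends -21 m/s.
2–4 s: v starts -21 m/s; Δx = -21·2 + ½·11·2² = -20 m; v ends 1 m/s.
4–10 s: v starts 1 m/s; Δx = 1·6 + ½·10·6² = 186 m; v ends 61 m/s.
x(10) = -6 + Σ Δx = 138 m.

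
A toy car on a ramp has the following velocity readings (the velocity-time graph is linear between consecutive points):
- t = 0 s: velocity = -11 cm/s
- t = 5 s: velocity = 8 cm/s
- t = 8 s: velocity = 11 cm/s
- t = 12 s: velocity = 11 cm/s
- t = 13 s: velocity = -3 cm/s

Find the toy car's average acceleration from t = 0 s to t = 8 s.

2.75 cm/s²

Average acceleration = Δv/Δt = (11 − -11)/(8 − 0) = 2.75 cm/s².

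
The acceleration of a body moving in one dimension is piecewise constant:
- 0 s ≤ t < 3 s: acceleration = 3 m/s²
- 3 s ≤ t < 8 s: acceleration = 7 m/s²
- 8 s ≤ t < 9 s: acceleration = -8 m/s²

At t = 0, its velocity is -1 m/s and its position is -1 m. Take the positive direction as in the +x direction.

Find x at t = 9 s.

On each constant-a segment, Δv = aΔt and Δx = v₀Δt + ½aΔt²; chain segment to segment.
0–3 s: v starts -1 m/s; Δx = -1·3 + ½·3·3² = 10.5 m; v ends 8 m/s.
3–8 s: v starts 8 m/s; Δx = 8·5 + ½·7·5² = 127.5 m; v ends 43 m/s.
8–9 s: v starts 43 m/s; Δx = 43·1 + ½·-8·1² = 39 m; v ends 35 m/s.
x(9) = -1 + Σ Δx = 176 m.

176 m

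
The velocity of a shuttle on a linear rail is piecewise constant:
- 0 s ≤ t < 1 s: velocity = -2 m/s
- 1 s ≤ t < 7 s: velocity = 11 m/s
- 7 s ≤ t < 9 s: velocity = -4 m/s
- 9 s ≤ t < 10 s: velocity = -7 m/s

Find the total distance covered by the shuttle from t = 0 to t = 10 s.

83 m

Distance (not displacement) is the total path length: add the absolute areas under v-t.
0–1 s: |-2| × 1 = 2 m
1–7 s: |11| × 6 = 66 m
7–9 s: |-4| × 2 = 8 m
9–10 s: |-7| × 1 = 7 m
Total distance = 83 m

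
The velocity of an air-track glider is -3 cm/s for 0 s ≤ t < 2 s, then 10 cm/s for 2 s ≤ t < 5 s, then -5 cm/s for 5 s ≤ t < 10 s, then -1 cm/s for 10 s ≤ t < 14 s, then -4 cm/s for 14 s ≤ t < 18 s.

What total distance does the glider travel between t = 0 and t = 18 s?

Distance (not displacement) is the total path length: add the absolute areas under v-t.
0–2 s: |-3| × 2 = 6 cm
2–5 s: |10| × 3 = 30 cm
5–10 s: |-5| × 5 = 25 cm
10–14 s: |-1| × 4 = 4 cm
14–18 s: |-4| × 4 = 16 cm
Total distance = 81 cm

81 cm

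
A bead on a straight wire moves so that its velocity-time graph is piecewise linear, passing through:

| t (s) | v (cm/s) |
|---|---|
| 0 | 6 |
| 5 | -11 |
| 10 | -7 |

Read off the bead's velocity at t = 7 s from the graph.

On 5–10 s the graph is linear from -11 to -7 cm/s: v(7) = -11 + (-7 − -11)·(7 − 5)/(10 − 5) = -9.4 cm/s.

-9.4 cm/s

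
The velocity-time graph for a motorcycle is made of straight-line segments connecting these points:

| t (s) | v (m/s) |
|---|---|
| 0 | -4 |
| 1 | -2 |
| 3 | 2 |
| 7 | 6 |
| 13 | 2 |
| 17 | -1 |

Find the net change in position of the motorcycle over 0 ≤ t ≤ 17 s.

Displacement is the signed area under the v-t curve.
0–1 s: ½(-4 + -2)(1) = -3 m
1–3 s: ½(-2 + 2)(2) = 0 m
3–7 s: ½(2 + 6)(4) = 16 m
7–13 s: ½(6 + 2)(6) = 24 m
13–17 s: ½(2 + -1)(4) = 2 m
Net displacement = 39 m

39 m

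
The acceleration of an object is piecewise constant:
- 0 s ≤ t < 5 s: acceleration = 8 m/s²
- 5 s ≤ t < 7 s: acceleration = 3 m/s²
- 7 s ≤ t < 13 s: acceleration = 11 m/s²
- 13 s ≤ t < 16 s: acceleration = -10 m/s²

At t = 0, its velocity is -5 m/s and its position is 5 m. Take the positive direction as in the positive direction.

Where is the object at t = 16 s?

On each constant-a segment, Δv = aΔt and Δx = v₀Δt + ½aΔt²; chain segment to segment.
0–5 s: v starts -5 m/s; Δx = -5·5 + ½·8·5² = 75 m; v ends 35 m/s.
5–7 s: v starts 35 m/s; Δx = 35·2 + ½·3·2² = 76 m; v ends 41 m/s.
7–13 s: v starts 41 m/s; Δx = 41·6 + ½·11·6² = 444 m; v ends 107 m/s.
13–16 s: v starts 107 m/s; Δx = 107·3 + ½·-10·3² = 276 m; v ends 77 m/s.
x(16) = 5 + Σ Δx = 876 m.

876 m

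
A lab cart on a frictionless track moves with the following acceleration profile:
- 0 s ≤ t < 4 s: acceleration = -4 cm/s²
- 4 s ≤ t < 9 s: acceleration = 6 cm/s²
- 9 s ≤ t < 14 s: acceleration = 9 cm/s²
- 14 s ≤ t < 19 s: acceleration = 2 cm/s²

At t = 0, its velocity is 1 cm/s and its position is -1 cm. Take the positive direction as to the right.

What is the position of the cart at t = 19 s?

On each constant-a segment, Δv = aΔt and Δx = v₀Δt + ½aΔt²; chain segment to segment.
0–4 s: v starts 1 cm/s; Δx = 1·4 + ½·-4·4² = -28 cm; v ends -15 cm/s.
4–9 s: v starts -15 cm/s; Δx = -15·5 + ½·6·5² = 0 cm; v ends 15 cm/s.
9–14 s: v starts 15 cm/s; Δx = 15·5 + ½·9·5² = 187.5 cm; v ends 60 cm/s.
14–19 s: v starts 60 cm/s; Δx = 60·5 + ½·2·5² = 325 cm; v ends 70 cm/s.
x(19) = -1 + Σ Δx = 483.5 cm.

483.5 cm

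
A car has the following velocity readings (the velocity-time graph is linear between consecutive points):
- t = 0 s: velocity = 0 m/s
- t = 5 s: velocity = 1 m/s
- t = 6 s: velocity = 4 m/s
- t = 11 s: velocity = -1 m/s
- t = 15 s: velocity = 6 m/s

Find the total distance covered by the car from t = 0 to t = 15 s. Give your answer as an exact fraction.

337/14 m

Distance (not displacement) is the total path length: add the absolute areas under v-t.
0–5 s: |½(0 + 1)(5)| = 2.5 m
5–6 s: |½(1 + 4)(1)| = 2.5 m
6–11 s: v = 0 at t = 10 s; triangle areas 8 + 0.5 = 8.5 m
11–15 s: v = 0 at t = 81/7 s; triangle areas 2/7 + 72/7 = 74/7 m
Total distance = 337/14 m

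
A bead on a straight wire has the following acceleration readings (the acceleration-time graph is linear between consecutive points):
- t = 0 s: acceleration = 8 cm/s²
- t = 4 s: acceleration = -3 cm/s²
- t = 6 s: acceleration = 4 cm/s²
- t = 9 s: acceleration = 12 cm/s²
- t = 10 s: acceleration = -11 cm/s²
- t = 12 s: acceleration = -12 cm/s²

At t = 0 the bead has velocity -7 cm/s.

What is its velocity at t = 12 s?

Δv equals the area under the a-t graph; then v = v₀ + Δv.
0–4 s: ½(8 + -3)(4) = 10 cm/s
4–6 s: ½(-3 + 4)(2) = 1 cm/s
6–9 s: ½(4 + 12)(3) = 24 cm/s
9–10 s: ½(12 + -11)(1) = 0.5 cm/s
10–12 s: ½(-11 + -12)(2) = -23 cm/s
Δv = 12.5 cm/s, so v(12) = -7 + (12.5) = 5.5 cm/s.

5.5 cm/s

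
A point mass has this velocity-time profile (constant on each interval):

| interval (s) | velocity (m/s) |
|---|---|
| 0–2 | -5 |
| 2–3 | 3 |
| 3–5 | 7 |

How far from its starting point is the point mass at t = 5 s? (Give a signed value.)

Displacement is the signed area under the v-t curve.
0–2 s: -5 × 2 = -10 m
2–3 s: 3 × 1 = 3 m
3–5 s: 7 × 2 = 14 m
Net displacement = 7 m

7 m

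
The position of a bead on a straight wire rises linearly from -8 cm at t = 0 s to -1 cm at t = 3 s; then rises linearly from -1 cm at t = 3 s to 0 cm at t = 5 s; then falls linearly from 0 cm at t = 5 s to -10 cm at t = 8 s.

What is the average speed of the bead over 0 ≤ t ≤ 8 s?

2.25 cm/s

Average speed = (total path length)/(elapsed time); on a piecewise-linear x-t graph the path length is Σ|Δx|.
0–3 s: |Δx| = |-1 − -8| = 7 cm
3–5 s: |Δx| = |0 − -1| = 1 cm
5–8 s: |Δx| = |-10 − 0| = 10 cm
Total path = 18 cm; average speed = 18/8 = 2.25 cm/s.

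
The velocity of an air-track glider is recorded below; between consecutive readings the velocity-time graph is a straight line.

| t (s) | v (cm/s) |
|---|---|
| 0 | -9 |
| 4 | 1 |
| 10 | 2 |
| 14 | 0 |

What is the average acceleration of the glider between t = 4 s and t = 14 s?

Average acceleration = Δv/Δt = (0 − 1)/(14 − 4) = -0.1 cm/s².

-0.1 cm/s²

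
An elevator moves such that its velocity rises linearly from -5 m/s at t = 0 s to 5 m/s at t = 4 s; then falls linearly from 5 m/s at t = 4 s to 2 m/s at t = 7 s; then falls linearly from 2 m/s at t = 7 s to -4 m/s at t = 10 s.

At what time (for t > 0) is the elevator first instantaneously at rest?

v changes sign on 0–4 s (from -5 to 5); the graph is linear there, so v = 0 at t = 0 + (5)·(4 − 0)/(5 − -5) = 2 s.

t = 2 s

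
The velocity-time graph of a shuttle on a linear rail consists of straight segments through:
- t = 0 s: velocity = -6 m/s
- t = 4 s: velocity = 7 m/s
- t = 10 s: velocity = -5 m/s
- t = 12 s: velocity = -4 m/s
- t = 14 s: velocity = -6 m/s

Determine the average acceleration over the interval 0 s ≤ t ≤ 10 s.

0.1 m/s²

Average acceleration = Δv/Δt = (-5 − -6)/(10 − 0) = 0.1 m/s².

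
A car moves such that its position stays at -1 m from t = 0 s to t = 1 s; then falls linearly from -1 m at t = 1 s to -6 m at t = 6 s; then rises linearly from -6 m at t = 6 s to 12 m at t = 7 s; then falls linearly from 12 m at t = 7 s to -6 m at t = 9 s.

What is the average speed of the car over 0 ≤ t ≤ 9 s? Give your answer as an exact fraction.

Average speed = (total path length)/(elapsed time); on a piecewise-linear x-t graph the path length is Σ|Δx|.
0–1 s: |Δx| = |-1 − -1| = 0 m
1–6 s: |Δx| = |-6 − -1| = 5 m
6–7 s: |Δx| = |12 − -6| = 18 m
7–9 s: |Δx| = |-6 − 12| = 18 m
Total path = 41 m; average speed = 41/9 = 41/9 m/s.

41/9 m/s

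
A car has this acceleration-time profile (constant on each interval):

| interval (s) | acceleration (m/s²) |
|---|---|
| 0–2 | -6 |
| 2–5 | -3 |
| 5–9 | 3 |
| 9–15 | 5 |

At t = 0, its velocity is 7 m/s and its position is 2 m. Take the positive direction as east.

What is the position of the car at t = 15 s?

On each constant-a segment, Δv = aΔt and Δx = v₀Δt + ½aΔt²; chain segment to segment.
0–2 s: v starts 7 m/s; Δx = 7·2 + ½·-6·2² = 2 m; v ends -5 m/s.
2–5 s: v starts -5 m/s; Δx = -5·3 + ½·-3·3² = -28.5 m; v ends -14 m/s.
5–9 s: v starts -14 m/s; Δx = -14·4 + ½·3·4² = -32 m; v ends -2 m/s.
9–15 s: v starts -2 m/s; Δx = -2·6 + ½·5·6² = 78 m; v ends 28 m/s.
x(15) = 2 + Σ Δx = 21.5 m.

21.5 m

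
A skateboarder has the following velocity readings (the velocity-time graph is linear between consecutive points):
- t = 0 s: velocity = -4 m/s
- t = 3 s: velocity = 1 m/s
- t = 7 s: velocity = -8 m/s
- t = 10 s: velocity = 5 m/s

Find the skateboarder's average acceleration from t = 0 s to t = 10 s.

0.9 m/s²

Average acceleration = Δv/Δt = (5 − -4)/(10 − 0) = 0.9 m/s².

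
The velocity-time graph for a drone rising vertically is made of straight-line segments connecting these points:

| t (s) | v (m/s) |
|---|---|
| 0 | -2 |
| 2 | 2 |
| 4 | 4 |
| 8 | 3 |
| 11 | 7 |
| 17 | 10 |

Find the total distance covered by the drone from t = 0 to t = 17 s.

88 m

Distance (not displacement) is the total path length: add the absolute areas under v-t.
0–2 s: v = 0 at t = 1 s; triangle areas 1 + 1 = 2 m
2–4 s: |½(2 + 4)(2)| = 6 m
4–8 s: |½(4 + 3)(4)| = 14 m
8–11 s: |½(3 + 7)(3)| = 15 m
11–17 s: |½(7 + 10)(6)| = 51 m
Total distance = 88 m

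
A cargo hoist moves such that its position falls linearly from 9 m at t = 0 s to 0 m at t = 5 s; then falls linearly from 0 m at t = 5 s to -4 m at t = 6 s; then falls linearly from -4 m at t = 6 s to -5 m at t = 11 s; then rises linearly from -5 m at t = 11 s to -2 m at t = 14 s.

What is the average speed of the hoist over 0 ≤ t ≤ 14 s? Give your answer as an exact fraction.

17/14 m/s

Average speed = (total path length)/(elapsed time); on a piecewise-linear x-t graph the path length is Σ|Δx|.
0–5 s: |Δx| = |0 − 9| = 9 m
5–6 s: |Δx| = |-4 − 0| = 4 m
6–11 s: |Δx| = |-5 − -4| = 1 m
11–14 s: |Δx| = |-2 − -5| = 3 m
Total path = 17 m; average speed = 17/14 = 17/14 m/s.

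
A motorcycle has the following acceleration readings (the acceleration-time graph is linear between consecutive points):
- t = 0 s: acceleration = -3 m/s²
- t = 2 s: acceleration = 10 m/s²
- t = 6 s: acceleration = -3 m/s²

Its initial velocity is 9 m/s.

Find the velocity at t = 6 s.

Δv equals the area under the a-t graph; then v = v₀ + Δv.
0–2 s: ½(-3 + 10)(2) = 7 m/s
2–6 s: ½(10 + -3)(4) = 14 m/s
Δv = 21 m/s, so v(6) = 9 + (21) = 30 m/s.

30 m/s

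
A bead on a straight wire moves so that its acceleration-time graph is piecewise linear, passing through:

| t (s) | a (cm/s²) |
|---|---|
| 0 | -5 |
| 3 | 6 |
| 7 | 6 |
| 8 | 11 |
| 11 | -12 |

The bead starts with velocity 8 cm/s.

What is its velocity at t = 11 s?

40.5 cm/s

Δv equals the area under the a-t graph; then v = v₀ + Δv.
0–3 s: ½(-5 + 6)(3) = 1.5 cm/s
3–7 s: 6 × 4 = 24 cm/s
7–8 s: ½(6 + 11)(1) = 8.5 cm/s
8–11 s: ½(11 + -12)(3) = -1.5 cm/s
Δv = 32.5 cm/s, so v(11) = 8 + (32.5) = 40.5 cm/s.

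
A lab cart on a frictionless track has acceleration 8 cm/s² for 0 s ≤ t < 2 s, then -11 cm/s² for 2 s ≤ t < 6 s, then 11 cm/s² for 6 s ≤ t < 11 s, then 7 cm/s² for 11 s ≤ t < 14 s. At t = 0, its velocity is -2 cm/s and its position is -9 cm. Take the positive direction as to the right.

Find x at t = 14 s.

On each constant-a segment, Δv = aΔt and Δx = v₀Δt + ½aΔt²; chain segment to segment.
0–2 s: v starts -2 cm/s; Δx = -2·2 + ½·8·2² = 12 cm; v ends 14 cm/s.
2–6 s: v starts 14 cm/s; Δx = 14·4 + ½·-11·4² = -32 cm; v ends -30 cm/s.
6–11 s: v starts -30 cm/s; Δx = -30·5 + ½·11·5² = -12.5 cm; v ends 25 cm/s.
11–14 s: v starts 25 cm/s; Δx = 25·3 + ½·7·3² = 106.5 cm; v ends 46 cm/s.
x(14) = -9 + Σ Δx = 65 cm.

65 cm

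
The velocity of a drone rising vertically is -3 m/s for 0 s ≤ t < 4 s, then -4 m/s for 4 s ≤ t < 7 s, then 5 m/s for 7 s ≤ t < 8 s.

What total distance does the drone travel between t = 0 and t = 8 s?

Distance (not displacement) is the total path length: add the absolute areas under v-t.
0–4 s: |-3| × 4 = 12 m
4–7 s: |-4| × 3 = 12 m
7–8 s: |5| × 1 = 5 m
Total distance = 29 m

29 m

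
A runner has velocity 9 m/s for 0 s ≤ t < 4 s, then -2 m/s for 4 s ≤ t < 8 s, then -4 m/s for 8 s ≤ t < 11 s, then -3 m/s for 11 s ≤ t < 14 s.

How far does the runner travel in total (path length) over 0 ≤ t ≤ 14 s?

Distance (not displacement) is the total path length: add the absolute areas under v-t.
0–4 s: |9| × 4 = 36 m
4–8 s: |-2| × 4 = 8 m
8–11 s: |-4| × 3 = 12 m
11–14 s: |-3| × 3 = 9 m
Total distance = 65 m

65 m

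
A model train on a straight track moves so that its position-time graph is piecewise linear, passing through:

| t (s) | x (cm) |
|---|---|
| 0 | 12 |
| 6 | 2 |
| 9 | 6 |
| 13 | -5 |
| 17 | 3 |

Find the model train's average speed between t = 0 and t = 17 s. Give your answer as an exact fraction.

33/17 cm/s

Average speed = (total path length)/(elapsed time); on a piecewise-linear x-t graph the path length is Σ|Δx|.
0–6 s: |Δx| = |2 − 12| = 10 cm
6–9 s: |Δx| = |6 − 2| = 4 cm
9–13 s: |Δx| = |-5 − 6| = 11 cm
13–17 s: |Δx| = |3 − -5| = 8 cm
Total path = 33 cm; average speed = 33/17 = 33/17 cm/s.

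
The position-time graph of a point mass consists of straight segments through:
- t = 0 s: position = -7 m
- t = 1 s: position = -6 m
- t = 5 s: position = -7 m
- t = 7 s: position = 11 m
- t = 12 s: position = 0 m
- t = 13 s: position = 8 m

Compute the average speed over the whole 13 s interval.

3 m/s

Average speed = (total path length)/(elapsed time); on a piecewise-linear x-t graph the path length is Σ|Δx|.
0–1 s: |Δx| = |-6 − -7| = 1 m
1–5 s: |Δx| = |-7 − -6| = 1 m
5–7 s: |Δx| = |11 − -7| = 18 m
7–12 s: |Δx| = |0 − 11| = 11 m
12–13 s: |Δx| = |8 − 0| = 8 m
Total path = 39 m; average speed = 39/13 = 3 m/s.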